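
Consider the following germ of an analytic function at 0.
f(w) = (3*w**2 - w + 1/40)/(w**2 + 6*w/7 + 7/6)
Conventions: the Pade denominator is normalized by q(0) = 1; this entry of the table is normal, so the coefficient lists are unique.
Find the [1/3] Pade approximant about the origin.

The Pade approximant has numerator coefficients [3/140, -3747831/4760980]; denominator coefficients [1, 6663399/1666343, 23029122/1666343, 69087366/1666343].

Taylor coefficients needed (expand at 0): a_0 = 3/140, a_1 = -1497/1715, a_2 = 536877/168070, a_3 = -1316592/823543, a_4 = -315459873/201768035.
Write the denominator as Q(w) = 1 + q1*w + q2*w^2 + q3*w^3. Requiring Q*f - P = O(w^5) with deg P <= 1 kills the coefficients of w^2..w^4 in Q*f:
  w^2: a_2 + q1*a_1 + q2*a_0 = 0, i.e. 536877/168070 + (-1497/1715)*q1 + (3/140)*q2 = 0.
  w^3: a_3 + q1*a_2 + q2*a_1 + q3*a_0 = 0, i.e. -1316592/823543 + (536877/168070)*q1 + (-1497/1715)*q2 + (3/140)*q3 = 0.
  w^4: a_4 + q1*a_3 + q2*a_2 + q3*a_1 = 0, i.e. -315459873/201768035 + (-1316592/823543)*q1 + (536877/168070)*q2 + (-1497/1715)*q3 = 0.
Solving this linear system: q1 = 6663399/1666343, q2 = 23029122/1666343, q3 = 69087366/1666343.
The numerator is Q*f truncated at degree 1: P0 = a_0 = 3/140; P1 = a_1 + q1*a_0 = -3747831/4760980.


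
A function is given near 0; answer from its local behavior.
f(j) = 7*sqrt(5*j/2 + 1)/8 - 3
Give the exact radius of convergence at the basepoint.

Branch term (7/8)*sqrt(1 - j/(-2/5)): its argument vanishes at j = -2/5, a square-root branch point, modulus 2/5.
The radius of convergence is the smallest modulus among the singular points: 2/5.

The radius of convergence is 2/5.


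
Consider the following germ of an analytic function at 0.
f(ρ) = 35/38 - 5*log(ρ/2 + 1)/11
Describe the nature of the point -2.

The point is a logarithmic branch point.

The term (-5/11)*log(1 - ρ/(-2)) has argument 1 - -2/(-2) = 0 at -2: a logarithmic (infinitely-sheeted) branch point; the remaining terms are analytic or single-valued there.


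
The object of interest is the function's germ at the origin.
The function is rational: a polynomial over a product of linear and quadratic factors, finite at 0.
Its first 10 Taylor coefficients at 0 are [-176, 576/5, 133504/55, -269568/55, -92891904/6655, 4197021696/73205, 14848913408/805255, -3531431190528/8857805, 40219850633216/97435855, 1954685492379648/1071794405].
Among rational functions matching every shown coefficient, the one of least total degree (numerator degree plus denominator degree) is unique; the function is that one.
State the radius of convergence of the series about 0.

The radius of convergence is 1/2.

No rational of total degree below 8 reproduces all 10 coefficients; solving the [2/6] Pade equations on them gives f(γ) = (γ**2 - 36*γ/5 - 11/4)/(γ**2 + 3*γ/11 + 1/4)**3, whose expansion matches every shown term.
Denominator factor (γ**2 + 3*γ/11 + 1/4)^3: discriminant -112/121, complex-conjugate roots (-3/22) + ((2/11)*sqrt(7))*i and (-3/22) - ((2/11)*sqrt(7))*i; poles of order 3, moduli 1/2 and 1/2.
The radius of convergence is the smallest modulus among the singular points: 1/2.


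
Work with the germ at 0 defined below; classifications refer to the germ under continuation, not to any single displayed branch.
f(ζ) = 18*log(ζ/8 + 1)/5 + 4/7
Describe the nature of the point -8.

The point is a logarithmic branch point.

The term (18/5)*log(1 - ζ/(-8)) has argument 1 - -8/(-8) = 0 at -8: a logarithmic (infinitely-sheeted) branch point; the remaining terms are analytic or single-valued there.


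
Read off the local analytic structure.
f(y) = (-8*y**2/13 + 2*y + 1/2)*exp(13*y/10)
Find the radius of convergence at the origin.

The radius of convergence is infinite.

The factor exp(13*y/10) is entire and contributes no finite singular point.
The polynomial part has no poles.
No finite singular points: the Taylor series at 0 converges everywhere.


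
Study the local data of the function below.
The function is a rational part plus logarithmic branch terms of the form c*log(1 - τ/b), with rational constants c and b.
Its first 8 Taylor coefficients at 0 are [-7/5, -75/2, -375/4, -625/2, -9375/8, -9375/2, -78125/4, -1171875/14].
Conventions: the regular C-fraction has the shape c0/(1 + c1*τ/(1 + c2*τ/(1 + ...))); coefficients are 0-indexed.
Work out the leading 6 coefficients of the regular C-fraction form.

The regular C-fraction coefficients are [-7/5, -375/14, 170/7, 35/408, -1055/408, -136/211].

Taylor coefficients (read off): a_0 = -7/5, a_1 = -75/2, a_2 = -375/4, a_3 = -625/2, a_4 = -9375/8, a_5 = -9375/2.
c0 = a_0 = -7/5. Peel one level at a time: if S = 1 + c*τ/S' with S'(0) = 1, then c is the τ-coefficient of S and S' = c*τ/(S - 1).
S_1 = c0/f = 1 + (-375/14)*τ + (31875/49)*τ^2 + ...; c1 = -375/14.
S_2 = c1*τ/(S_1 - 1) = 1 + (170/7)*τ + (-25/12)*τ^2 + ...; c2 = 170/7.
S_3 = c2*τ/(S_2 - 1) = 1 + (35/408)*τ + (36925/166464)*τ^2 + ...; c3 = 35/408.
S_4 = c3*τ/(S_3 - 1) = 1 + (-1055/408)*τ + (-5/3)*τ^2 + ...; c4 = -1055/408.
S_5 = c4*τ/(S_4 - 1) = 1 + (-136/211)*τ + ...; c5 = -136/211.


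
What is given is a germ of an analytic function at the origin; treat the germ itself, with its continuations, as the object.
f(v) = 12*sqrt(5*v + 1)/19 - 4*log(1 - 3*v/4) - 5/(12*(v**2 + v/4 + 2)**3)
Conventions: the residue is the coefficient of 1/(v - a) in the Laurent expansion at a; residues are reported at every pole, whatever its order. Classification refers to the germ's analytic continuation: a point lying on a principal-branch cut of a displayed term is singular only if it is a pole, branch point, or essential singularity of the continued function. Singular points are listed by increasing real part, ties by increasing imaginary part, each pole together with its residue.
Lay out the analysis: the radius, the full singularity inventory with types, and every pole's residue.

Radius of convergence at 0: 1/5.
At -1/5: an algebraic (square-root) branch point.
At (-1/8) - ((1/8)*sqrt(127))*i: a pole of order 3; residue -((2560/2048383)*sqrt(127))*i.
At (-1/8) + ((1/8)*sqrt(127))*i: a pole of order 3; residue ((2560/2048383)*sqrt(127))*i.
At 4/3: a logarithmic branch point.

Denominator factor (v**2 + v/4 + 2)^3: discriminant -127/16, complex-conjugate roots (-1/8) + ((1/8)*sqrt(127))*i and (-1/8) - ((1/8)*sqrt(127))*i; poles of order 3, moduli sqrt(2) and sqrt(2).
Branch term (12/19)*sqrt(1 - v/(-1/5)): its argument vanishes at v = -1/5, a square-root branch point, modulus 1/5.
Branch term (-4)*log(1 - v/(4/3)): its argument vanishes at v = 4/3, a logarithmic branch point, modulus 4/3.
The radius of convergence is the smallest modulus among the singular points: 1/5.
The branch terms are analytic at (-1/8) - ((1/8)*sqrt(127))*i and contribute nothing to the residue; only the rational part matters.
The factor v**2 + v/4 + 2 splits as (v - a)(v - a') with a = (-1/8) - ((1/8)*sqrt(127))*i, a' = (-1/8) + ((1/8)*sqrt(127))*i. At the order-3 pole a set g(v) = (v - a)^3*(rational part) = [-5/12] / (v - a')^3.
Order-3 pole: residue = g''(a)/2; g''((-1/8) - ((1/8)*sqrt(127))*i) = -((5120/2048383)*sqrt(127))*i, so the residue is -((2560/2048383)*sqrt(127))*i.
The branch terms are analytic at (-1/8) + ((1/8)*sqrt(127))*i and contribute nothing to the residue; only the rational part matters.
The factor v**2 + v/4 + 2 splits as (v - a)(v - a') with a = (-1/8) + ((1/8)*sqrt(127))*i, a' = (-1/8) - ((1/8)*sqrt(127))*i. At the order-3 pole a set g(v) = (v - a)^3*(rational part) = [-5/12] / (v - a')^3.
Order-3 pole: residue = g''(a)/2; g''((-1/8) + ((1/8)*sqrt(127))*i) = ((5120/2048383)*sqrt(127))*i, so the residue is ((2560/2048383)*sqrt(127))*i.
List the singular points by increasing real part (a conjugate pair: the negative imaginary part first).


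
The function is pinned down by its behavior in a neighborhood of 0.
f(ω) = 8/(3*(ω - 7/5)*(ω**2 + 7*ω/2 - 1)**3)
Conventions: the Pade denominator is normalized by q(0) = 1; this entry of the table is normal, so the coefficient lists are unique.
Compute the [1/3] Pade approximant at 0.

The Pade approximant has numerator coefficients [40/21, -232/309]; denominator coefficients [1, -83697/7210, 94081/2060, -359011/5768].

Taylor coefficients needed (expand at 0): a_0 = 40/21, a_1 = 3140/147, a_2 = 165640/1029, a_3 = 7286890/7203, a_4 = 576970855/100842.
Write the denominator as Q(ω) = 1 + q1*ω + q2*ω^2 + q3*ω^3. Requiring Q*f - P = O(ω^5) with deg P <= 1 kills the coefficients of ω^2..ω^4 in Q*f:
  ω^2: a_2 + q1*a_1 + q2*a_0 = 0, i.e. 165640/1029 + (3140/147)*q1 + (40/21)*q2 = 0.
  ω^3: a_3 + q1*a_2 + q2*a_1 + q3*a_0 = 0, i.e. 7286890/7203 + (165640/1029)*q1 + (3140/147)*q2 + (40/21)*q3 = 0.
  ω^4: a_4 + q1*a_3 + q2*a_2 + q3*a_1 = 0, i.e. 576970855/100842 + (7286890/7203)*q1 + (165640/1029)*q2 + (3140/147)*q3 = 0.
Solving this linear system: q1 = -83697/7210, q2 = 94081/2060, q3 = -359011/5768.
The numerator is Q*f truncated at degree 1: P0 = a_0 = 40/21; P1 = a_1 + q1*a_0 = -232/309.


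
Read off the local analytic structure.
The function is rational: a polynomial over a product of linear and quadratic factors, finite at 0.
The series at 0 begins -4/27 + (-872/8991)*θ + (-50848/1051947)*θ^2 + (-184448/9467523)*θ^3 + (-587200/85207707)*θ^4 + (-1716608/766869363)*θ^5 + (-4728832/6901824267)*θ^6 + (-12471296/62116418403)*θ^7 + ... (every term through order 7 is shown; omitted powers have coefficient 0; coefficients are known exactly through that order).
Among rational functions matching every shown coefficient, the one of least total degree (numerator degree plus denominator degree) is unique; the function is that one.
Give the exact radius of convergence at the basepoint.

No rational of total degree below 5 reproduces all 8 coefficients; solving the [2/3] Pade equations on them gives f(θ) = (20*θ**2/39 - 6*θ/37 + 27/2)/(θ - 9/2)**3, whose expansion matches every shown term.
Denominator factor (θ - 9/2)^3: pole of order 3 at 9/2, modulus 9/2.
The radius of convergence is the smallest modulus among the singular points: 9/2.

The radius of convergence is 9/2.


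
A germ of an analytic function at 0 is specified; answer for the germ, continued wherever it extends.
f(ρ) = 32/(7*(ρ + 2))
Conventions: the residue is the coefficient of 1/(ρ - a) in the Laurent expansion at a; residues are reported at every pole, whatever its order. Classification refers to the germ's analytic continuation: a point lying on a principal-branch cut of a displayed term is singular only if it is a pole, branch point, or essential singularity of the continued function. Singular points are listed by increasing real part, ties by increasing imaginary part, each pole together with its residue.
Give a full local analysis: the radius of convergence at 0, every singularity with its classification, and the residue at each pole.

Radius of convergence at 0: 2.
At -2: a pole of order 1; residue 32/7.

Denominator factor (ρ + 2): pole of order 1 at -2, modulus 2.
The radius of convergence is the smallest modulus among the singular points: 2.
At the order-1 pole -2 set g(ρ) = (ρ - (-2))*f(ρ) = 32/7.
Simple pole: residue = g(a) at a = -2, which is 32/7.


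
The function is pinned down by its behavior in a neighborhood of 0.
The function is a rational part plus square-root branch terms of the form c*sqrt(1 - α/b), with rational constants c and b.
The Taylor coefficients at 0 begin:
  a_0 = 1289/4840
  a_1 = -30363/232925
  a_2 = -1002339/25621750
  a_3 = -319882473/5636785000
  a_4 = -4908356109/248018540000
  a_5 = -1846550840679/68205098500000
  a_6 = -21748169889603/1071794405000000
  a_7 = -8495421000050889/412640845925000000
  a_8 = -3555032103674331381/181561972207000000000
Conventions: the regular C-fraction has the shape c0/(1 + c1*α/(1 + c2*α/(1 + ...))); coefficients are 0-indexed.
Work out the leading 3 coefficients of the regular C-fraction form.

Taylor coefficients (read off): a_0 = 1289/4840, a_1 = -30363/232925, a_2 = -1002339/25621750.
c0 = a_0 = 1289/4840. Peel one level at a time: if S = 1 + c*α/S' with S'(0) = 1, then c is the α-coefficient of S and S' = c*α/(S - 1).
S_1 = c0/f = 1 + (242904/496265)*α + (95178772404/246278950225)*α^2 + ...; c1 = 242904/496265.
S_2 = c1*α/(S_1 - 1) = 1 + (-7931564367/10045396130)*α + ...; c2 = -7931564367/10045396130.

The regular C-fraction coefficients are [1289/4840, 242904/496265, -7931564367/10045396130].


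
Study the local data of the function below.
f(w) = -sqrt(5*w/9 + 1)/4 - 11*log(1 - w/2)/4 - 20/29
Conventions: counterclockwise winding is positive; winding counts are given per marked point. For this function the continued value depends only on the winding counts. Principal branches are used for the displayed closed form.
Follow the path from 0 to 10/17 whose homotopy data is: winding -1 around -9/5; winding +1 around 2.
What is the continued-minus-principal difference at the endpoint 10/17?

Continued minus principal equals ((1/102)*sqrt(3451)) - ((11/2)*pi)*i.

The rational part is single-valued and drops out of the difference; each branch term changes only by its own monodromy.
(-1/4)*sqrt(1 - w/(-9/5)): winding -1 is odd, the square root flips sign, contributing -2*(-1/4)*sqrt(1 - (10/17)/(-9/5)) = -2*(-1/4)*sqrt(203/153) = (1/102)*sqrt(3451).
(-11/4)*log(1 - w/(2)): each positive loop around 2 adds 2*pi*i to the log, so winding +1 contributes (-11/4)*(1)*2*pi*i = -(11/2)*pi*i.
Summing the contributions at w = 10/17 gives ((1/102)*sqrt(3451)) - ((11/2)*pi)*i.


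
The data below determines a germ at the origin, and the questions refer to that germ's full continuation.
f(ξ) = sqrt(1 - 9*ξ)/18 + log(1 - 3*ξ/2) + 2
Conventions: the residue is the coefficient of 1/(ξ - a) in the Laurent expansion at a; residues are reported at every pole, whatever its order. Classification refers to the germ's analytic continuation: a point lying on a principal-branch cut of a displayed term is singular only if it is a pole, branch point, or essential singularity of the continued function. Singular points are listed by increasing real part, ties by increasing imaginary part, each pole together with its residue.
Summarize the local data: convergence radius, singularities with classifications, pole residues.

Radius of convergence at 0: 1/9.
At 1/9: an algebraic (square-root) branch point.
At 2/3: a logarithmic branch point.

Branch term (1)*log(1 - ξ/(2/3)): its argument vanishes at ξ = 2/3, a logarithmic branch point, modulus 2/3.
Branch term (1/18)*sqrt(1 - ξ/(1/9)): its argument vanishes at ξ = 1/9, a square-root branch point, modulus 1/9.
The radius of convergence is the smallest modulus among the singular points: 1/9.
List the singular points by increasing real part (a conjugate pair: the negative imaginary part first).


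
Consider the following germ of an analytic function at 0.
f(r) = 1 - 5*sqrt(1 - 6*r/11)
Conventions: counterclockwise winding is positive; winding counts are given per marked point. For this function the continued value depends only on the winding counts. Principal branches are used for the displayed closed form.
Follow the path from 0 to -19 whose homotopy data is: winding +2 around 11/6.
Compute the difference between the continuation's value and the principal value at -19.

The rational part is single-valued and drops out of the difference; each branch term changes only by its own monodromy.
(-5)*sqrt(1 - r/(11/6)): winding +2 is even, the square root returns to the same sheet, contribution 0.
Summing the contributions at r = -19 gives 0.

Continued minus principal equals 0.


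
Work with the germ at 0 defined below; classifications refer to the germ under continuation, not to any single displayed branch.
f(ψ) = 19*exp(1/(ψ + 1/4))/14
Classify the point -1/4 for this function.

The point is an essential singularity.

The exponent 1/(ψ - (-1/4)) has a pole at -1/4, so exp(1/(ψ - (-1/4))) takes every nonzero value near it: an essential singularity (not a pole of any order).


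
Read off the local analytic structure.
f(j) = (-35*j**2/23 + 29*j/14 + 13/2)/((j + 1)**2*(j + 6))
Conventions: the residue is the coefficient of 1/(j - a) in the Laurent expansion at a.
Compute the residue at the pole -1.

The residue is 7299/8050.

At the order-2 pole -1 set g(j) = (j - (-1))^2*f(j) = (-35*j**2/23 + 29*j/14 + 13/2)/(j + 6).
Order-2 pole: residue = g'(a); g'(-1) = 7299/8050, so the residue is 7299/8050.


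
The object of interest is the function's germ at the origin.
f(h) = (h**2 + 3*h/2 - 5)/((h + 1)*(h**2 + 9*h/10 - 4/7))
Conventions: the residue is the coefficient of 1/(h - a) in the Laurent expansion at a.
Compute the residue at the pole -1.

The residue is 35/3.

At the order-1 pole -1 set g(h) = (h - (-1))*f(h) = (h**2 + 3*h/2 - 5)/(h**2 + 9*h/10 - 4/7).
Simple pole: residue = g(a) at a = -1, which is 35/3.


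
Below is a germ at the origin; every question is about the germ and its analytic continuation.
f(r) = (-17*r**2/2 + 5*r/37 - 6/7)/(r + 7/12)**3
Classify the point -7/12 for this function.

The point is a pole of order 3.

The denominator factor r + 7/12 vanishes at -7/12 and appears to the power 3; the numerator there equals -285563/74592, nonzero, and no other factor vanishes.
Hence a pole whose order is the multiplicity, 3.


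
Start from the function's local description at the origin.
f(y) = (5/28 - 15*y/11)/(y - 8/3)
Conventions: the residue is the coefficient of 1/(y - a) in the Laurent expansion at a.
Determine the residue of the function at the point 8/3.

At the order-1 pole 8/3 set g(y) = (y - (8/3))*f(y) = 5/28 - 15*y/11.
Simple pole: residue = g(a) at a = 8/3, which is -1065/308.

The residue is -1065/308.


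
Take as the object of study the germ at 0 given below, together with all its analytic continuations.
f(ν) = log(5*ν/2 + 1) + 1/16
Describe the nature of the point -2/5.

The point is a logarithmic branch point.

The term (1)*log(1 - ν/(-2/5)) has argument 1 - -2/5/(-2/5) = 0 at -2/5: a logarithmic (infinitely-sheeted) branch point; the remaining terms are analytic or single-valued there.


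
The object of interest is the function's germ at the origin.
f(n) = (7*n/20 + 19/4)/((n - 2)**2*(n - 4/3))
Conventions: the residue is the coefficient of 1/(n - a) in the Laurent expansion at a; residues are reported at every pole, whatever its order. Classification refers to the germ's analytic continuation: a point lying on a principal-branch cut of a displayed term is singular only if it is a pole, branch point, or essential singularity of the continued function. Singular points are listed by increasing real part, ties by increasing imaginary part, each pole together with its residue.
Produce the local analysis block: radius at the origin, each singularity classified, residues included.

Denominator factor (n - 4/3): pole of order 1 at 4/3, modulus 4/3.
Denominator factor (n - 2)^2: pole of order 2 at 2, modulus 2.
The radius of convergence is the smallest modulus among the singular points: 4/3.
At the order-1 pole 4/3 set g(n) = (n - (4/3))*f(n) = (7*n/20 + 19/4)/(n - 2)**2.
Simple pole: residue = g(a) at a = 4/3, which is 939/80.
At the order-2 pole 2 set g(n) = (n - (2))^2*f(n) = (7*n/20 + 19/4)/(n - 4/3).
Order-2 pole: residue = g'(a); g'(2) = -939/80, so the residue is -939/80.
List the singular points by increasing real part (a conjugate pair: the negative imaginary part first).

Radius of convergence at 0: 4/3.
At 4/3: a pole of order 1; residue 939/80.
At 2: a pole of order 2; residue -939/80.


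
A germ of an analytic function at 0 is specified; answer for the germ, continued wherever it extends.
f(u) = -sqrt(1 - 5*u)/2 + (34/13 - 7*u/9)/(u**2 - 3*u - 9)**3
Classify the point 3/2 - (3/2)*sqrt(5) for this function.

The point is a pole of order 3.

The denominator factor u**2 - 3*u - 9 vanishes at 3/2 - (3/2)*sqrt(5) and appears to the power 3; the numerator there equals 113/78 + (7/6)*sqrt(5), nonzero, and no other factor vanishes.
The branch terms are analytic at this point.
Hence a pole whose order is the multiplicity, 3.


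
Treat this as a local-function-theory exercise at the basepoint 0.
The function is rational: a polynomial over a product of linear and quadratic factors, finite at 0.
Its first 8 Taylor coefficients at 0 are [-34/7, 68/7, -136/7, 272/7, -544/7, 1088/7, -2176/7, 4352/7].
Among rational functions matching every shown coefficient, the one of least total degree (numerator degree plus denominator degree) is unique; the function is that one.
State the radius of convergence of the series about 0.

No rational of total degree below 1 reproduces all 8 coefficients; solving the [0/1] Pade equations on them gives f(α) = -17/(7*(α + 1/2)), whose expansion matches every shown term.
Denominator factor (α + 1/2): pole of order 1 at -1/2, modulus 1/2.
The radius of convergence is the smallest modulus among the singular points: 1/2.

The radius of convergence is 1/2.


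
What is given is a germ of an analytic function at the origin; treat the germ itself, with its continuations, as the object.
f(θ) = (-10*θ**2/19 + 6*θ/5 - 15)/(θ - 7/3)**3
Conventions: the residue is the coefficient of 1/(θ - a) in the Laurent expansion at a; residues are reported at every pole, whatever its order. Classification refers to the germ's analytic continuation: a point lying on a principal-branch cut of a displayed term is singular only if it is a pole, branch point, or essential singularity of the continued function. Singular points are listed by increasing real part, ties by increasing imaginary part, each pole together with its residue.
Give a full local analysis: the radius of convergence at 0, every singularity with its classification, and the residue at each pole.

Denominator factor (θ - 7/3)^3: pole of order 3 at 7/3, modulus 7/3.
The radius of convergence is the smallest modulus among the singular points: 7/3.
At the order-3 pole 7/3 set g(θ) = (θ - (7/3))^3*f(θ) = -10*θ**2/19 + 6*θ/5 - 15.
Order-3 pole: residue = g''(a)/2; g''(7/3) = -20/19, so the residue is -10/19.

Radius of convergence at 0: 7/3.
At 7/3: a pole of order 3; residue -10/19.


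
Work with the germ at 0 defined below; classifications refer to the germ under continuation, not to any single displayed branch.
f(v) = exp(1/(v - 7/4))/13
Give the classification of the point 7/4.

The point is an essential singularity.

The exponent 1/(v - (7/4)) has a pole at 7/4, so exp(1/(v - (7/4))) takes every nonzero value near it: an essential singularity (not a pole of any order).


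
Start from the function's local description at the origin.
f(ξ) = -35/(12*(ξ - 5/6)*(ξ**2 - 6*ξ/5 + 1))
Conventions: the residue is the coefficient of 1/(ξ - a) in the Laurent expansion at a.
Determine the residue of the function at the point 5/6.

At the order-1 pole 5/6 set g(ξ) = (ξ - (5/6))*f(ξ) = -35/(12*(ξ**2 - 6*ξ/5 + 1)).
Simple pole: residue = g(a) at a = 5/6, which is -21/5.

The residue is -21/5.


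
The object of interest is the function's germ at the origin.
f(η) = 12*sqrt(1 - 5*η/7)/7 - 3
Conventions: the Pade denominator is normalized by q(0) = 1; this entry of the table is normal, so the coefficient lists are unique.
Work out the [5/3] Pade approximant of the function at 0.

The Pade approximant has numerator coefficients [-9/7, 15/16, 825/10976, -35625/307328, 9375/1075648, 9375/60236288]; denominator coefficients [1, -135/112, 675/1568, -1875/43904].

Taylor coefficients needed (expand at 0): a_0 = -9/7, a_1 = -30/49, a_2 = -75/686, a_3 = -375/9604, a_4 = -9375/537824, a_5 = -9375/1075648, a_6 = -140625/30118144, a_7 = -7734375/2951578112, a_8 = -502734375/330576748544.
Write the denominator as Q(η) = 1 + q1*η + q2*η^2 + q3*η^3. Requiring Q*f - P = O(η^9) with deg P <= 5 kills the coefficients of η^6..η^8 in Q*f:
  η^6: a_6 + q1*a_5 + q2*a_4 + q3*a_3 = 0, i.e. -140625/30118144 + (-9375/1075648)*q1 + (-9375/537824)*q2 + (-375/9604)*q3 = 0.
  η^7: a_7 + q1*a_6 + q2*a_5 + q3*a_4 = 0, i.e. -7734375/2951578112 + (-140625/30118144)*q1 + (-9375/1075648)*q2 + (-9375/537824)*q3 = 0.
  η^8: a_8 + q1*a_7 + q2*a_6 + q3*a_5 = 0, i.e. -502734375/330576748544 + (-7734375/2951578112)*q1 + (-140625/30118144)*q2 + (-9375/1075648)*q3 = 0.
Solving this linear system: q1 = -135/112, q2 = 675/1568, q3 = -1875/43904.
The numerator is Q*f truncated at degree 5: P0 = a_0 = -9/7; P1 = a_1 + q1*a_0 = 15/16; P2 = a_2 + q1*a_1 + q2*a_0 = 825/10976; P3 = a_3 + q1*a_2 + q2*a_1 + q3*a_0 = -35625/307328; P4 = a_4 + q1*a_3 + q2*a_2 + q3*a_1 = 9375/1075648; P5 = a_5 + q1*a_4 + q2*a_3 + q3*a_2 = 9375/60236288.


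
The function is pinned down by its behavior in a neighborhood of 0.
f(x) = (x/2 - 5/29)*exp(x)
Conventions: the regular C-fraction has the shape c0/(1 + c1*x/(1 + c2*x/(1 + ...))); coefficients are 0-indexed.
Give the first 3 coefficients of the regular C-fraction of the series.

The regular C-fraction coefficients are [-5/29, 19/10, -601/190].

Taylor coefficients (expand at 0): a_0 = -5/29, a_1 = 19/58, a_2 = 12/29.
c0 = a_0 = -5/29. Peel one level at a time: if S = 1 + c*x/S' with S'(0) = 1, then c is the x-coefficient of S and S' = c*x/(S - 1).
S_1 = c0/f = 1 + (19/10)*x + (601/100)*x^2 + ...; c1 = 19/10.
S_2 = c1*x/(S_1 - 1) = 1 + (-601/190)*x + ...; c2 = -601/190.


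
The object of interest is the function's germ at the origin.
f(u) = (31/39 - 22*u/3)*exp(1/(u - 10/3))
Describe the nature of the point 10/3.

The exponent 1/(u - (10/3)) has a pole at 10/3, so exp(1/(u - (10/3))) takes every nonzero value near it: an essential singularity (not a pole of any order).

The point is an essential singularity.


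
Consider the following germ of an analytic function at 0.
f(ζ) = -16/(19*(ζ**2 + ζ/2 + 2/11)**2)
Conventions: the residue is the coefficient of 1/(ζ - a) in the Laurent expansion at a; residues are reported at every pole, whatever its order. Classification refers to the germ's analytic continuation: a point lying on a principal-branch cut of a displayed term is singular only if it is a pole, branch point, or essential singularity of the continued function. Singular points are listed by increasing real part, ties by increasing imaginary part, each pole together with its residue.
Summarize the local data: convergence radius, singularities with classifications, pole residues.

Radius of convergence at 0: (1/11)*sqrt(22).
At (-1/4) - ((1/44)*sqrt(231))*i: a pole of order 2; residue -((2816/8379)*sqrt(231))*i.
At (-1/4) + ((1/44)*sqrt(231))*i: a pole of order 2; residue ((2816/8379)*sqrt(231))*i.

Denominator factor (ζ**2 + ζ/2 + 2/11)^2: discriminant -21/44, complex-conjugate roots (-1/4) + ((1/44)*sqrt(231))*i and (-1/4) - ((1/44)*sqrt(231))*i; poles of order 2, moduli (1/11)*sqrt(22) and (1/11)*sqrt(22).
The radius of convergence is the smallest modulus among the singular points: (1/11)*sqrt(22).
The factor ζ**2 + ζ/2 + 2/11 splits as (ζ - a)(ζ - a') with a = (-1/4) - ((1/44)*sqrt(231))*i, a' = (-1/4) + ((1/44)*sqrt(231))*i. At the order-2 pole a set g(ζ) = (ζ - a)^2*f(ζ) = [-16/19] / (ζ - a')^2.
Order-2 pole: residue = g'(a); g'((-1/4) - ((1/44)*sqrt(231))*i) = -((2816/8379)*sqrt(231))*i, so the residue is -((2816/8379)*sqrt(231))*i.
The factor ζ**2 + ζ/2 + 2/11 splits as (ζ - a)(ζ - a') with a = (-1/4) + ((1/44)*sqrt(231))*i, a' = (-1/4) - ((1/44)*sqrt(231))*i. At the order-2 pole a set g(ζ) = (ζ - a)^2*f(ζ) = [-16/19] / (ζ - a')^2.
Order-2 pole: residue = g'(a); g'((-1/4) + ((1/44)*sqrt(231))*i) = ((2816/8379)*sqrt(231))*i, so the residue is ((2816/8379)*sqrt(231))*i.
List the singular points by increasing real part (a conjugate pair: the negative imaginary part first).


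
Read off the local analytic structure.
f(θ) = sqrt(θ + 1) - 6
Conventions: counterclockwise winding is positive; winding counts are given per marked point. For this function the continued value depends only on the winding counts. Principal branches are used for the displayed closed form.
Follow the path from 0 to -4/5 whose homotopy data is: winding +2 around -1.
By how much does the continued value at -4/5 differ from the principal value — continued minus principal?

The rational part is single-valued and drops out of the difference; each branch term changes only by its own monodromy.
(1)*sqrt(1 - θ/(-1)): winding +2 is even, the square root returns to the same sheet, contribution 0.
Summing the contributions at θ = -4/5 gives 0.

Continued minus principal equals 0.


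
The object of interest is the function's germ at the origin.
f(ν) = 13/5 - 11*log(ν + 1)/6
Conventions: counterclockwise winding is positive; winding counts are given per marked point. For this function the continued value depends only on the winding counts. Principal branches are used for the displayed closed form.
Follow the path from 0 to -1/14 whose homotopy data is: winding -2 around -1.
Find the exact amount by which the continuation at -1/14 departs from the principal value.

Continued minus principal equals (22/3)*pi*i.

The rational part is single-valued and drops out of the difference; each branch term changes only by its own monodromy.
(-11/6)*log(1 - ν/(-1)): each positive loop around -1 adds 2*pi*i to the log, so winding -2 contributes (-11/6)*(-2)*2*pi*i = (22/3)*pi*i.
Summing the contributions at ν = -1/14 gives (22/3)*pi*i.


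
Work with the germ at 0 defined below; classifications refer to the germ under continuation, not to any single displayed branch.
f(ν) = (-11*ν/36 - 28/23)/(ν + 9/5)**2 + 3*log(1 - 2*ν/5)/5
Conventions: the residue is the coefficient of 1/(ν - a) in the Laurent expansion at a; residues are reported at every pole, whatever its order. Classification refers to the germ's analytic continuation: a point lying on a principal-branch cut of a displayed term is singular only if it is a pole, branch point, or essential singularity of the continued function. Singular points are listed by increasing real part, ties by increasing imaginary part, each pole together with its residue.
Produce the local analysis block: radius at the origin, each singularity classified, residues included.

Denominator factor (ν + 9/5)^2: pole of order 2 at -9/5, modulus 9/5.
Branch term (3/5)*log(1 - ν/(5/2)): its argument vanishes at ν = 5/2, a logarithmic branch point, modulus 5/2.
The radius of convergence is the smallest modulus among the singular points: 9/5.
The branch term is analytic at -9/5 and contributes nothing to the residue; only the rational part matters.
At the order-2 pole -9/5 set g(ν) = (ν - (-9/5))^2*(rational part) = -11*ν/36 - 28/23.
Order-2 pole: residue = g'(a); g'(-9/5) = -11/36, so the residue is -11/36.
List the singular points by increasing real part (a conjugate pair: the negative imaginary part first).

Radius of convergence at 0: 9/5.
At -9/5: a pole of order 2; residue -11/36.
At 5/2: a logarithmic branch point.


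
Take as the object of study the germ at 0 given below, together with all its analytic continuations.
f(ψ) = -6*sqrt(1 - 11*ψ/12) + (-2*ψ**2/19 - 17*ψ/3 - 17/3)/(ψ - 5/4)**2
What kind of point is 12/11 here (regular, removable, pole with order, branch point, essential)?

The term (-6)*sqrt(1 - ψ/(12/11)) has argument 1 - 12/11/(12/11) = 0 at 12/11: a square-root (algebraic, two-sheeted) branch point; the remaining terms are analytic or single-valued there.

The point is an algebraic (square-root) branch point.


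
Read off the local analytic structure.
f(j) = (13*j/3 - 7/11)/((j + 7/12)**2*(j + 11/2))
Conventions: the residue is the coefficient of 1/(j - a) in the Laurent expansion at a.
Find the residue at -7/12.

At the order-2 pole -7/12 set g(j) = (j - (-7/12))^2*f(j) = (13*j/3 - 7/11)/(j + 11/2).
Order-2 pole: residue = g'(a); g'(-7/12) = 38760/38291, so the residue is 38760/38291.

The residue is 38760/38291.


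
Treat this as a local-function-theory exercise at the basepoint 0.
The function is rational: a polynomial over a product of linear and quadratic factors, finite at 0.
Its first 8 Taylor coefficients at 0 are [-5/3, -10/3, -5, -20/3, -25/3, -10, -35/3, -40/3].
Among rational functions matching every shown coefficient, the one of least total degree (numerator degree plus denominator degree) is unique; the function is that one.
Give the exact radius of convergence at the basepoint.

The radius of convergence is 1.

No rational of total degree below 2 reproduces all 8 coefficients; solving the [0/2] Pade equations on them gives f(d) = -5/(3*(d - 1)**2), whose expansion matches every shown term.
Denominator factor (d - 1)^2: pole of order 2 at 1, modulus 1.
The radius of convergence is the smallest modulus among the singular points: 1.


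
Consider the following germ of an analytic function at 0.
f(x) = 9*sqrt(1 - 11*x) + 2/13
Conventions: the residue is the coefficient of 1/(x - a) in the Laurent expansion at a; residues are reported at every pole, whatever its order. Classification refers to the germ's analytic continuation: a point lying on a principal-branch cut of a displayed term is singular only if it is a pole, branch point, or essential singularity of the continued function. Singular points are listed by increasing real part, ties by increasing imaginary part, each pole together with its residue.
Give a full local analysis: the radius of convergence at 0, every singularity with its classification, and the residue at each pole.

Branch term (9)*sqrt(1 - x/(1/11)): its argument vanishes at x = 1/11, a square-root branch point, modulus 1/11.
The radius of convergence is the smallest modulus among the singular points: 1/11.

Radius of convergence at 0: 1/11.
At 1/11: an algebraic (square-root) branch point.


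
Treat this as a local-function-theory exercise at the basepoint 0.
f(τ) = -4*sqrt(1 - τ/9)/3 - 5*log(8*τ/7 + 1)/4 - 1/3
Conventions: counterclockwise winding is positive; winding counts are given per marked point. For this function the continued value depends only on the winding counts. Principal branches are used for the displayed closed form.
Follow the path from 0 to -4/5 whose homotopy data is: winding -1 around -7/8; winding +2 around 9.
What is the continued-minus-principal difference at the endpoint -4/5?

The rational part is single-valued and drops out of the difference; each branch term changes only by its own monodromy.
(-4/3)*sqrt(1 - τ/(9)): winding +2 is even, the square root returns to the same sheet, contribution 0.
(-5/4)*log(1 - τ/(-7/8)): each positive loop around -7/8 adds 2*pi*i to the log, so winding -1 contributes (-5/4)*(-1)*2*pi*i = (5/2)*pi*i.
Summing the contributions at τ = -4/5 gives (5/2)*pi*i.

Continued minus principal equals (5/2)*pi*i.


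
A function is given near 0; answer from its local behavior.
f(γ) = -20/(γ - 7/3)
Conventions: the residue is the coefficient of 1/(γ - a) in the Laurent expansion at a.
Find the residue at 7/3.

The residue is -20.

At the order-1 pole 7/3 set g(γ) = (γ - (7/3))*f(γ) = -20.
Simple pole: residue = g(a) at a = 7/3, which is -20.


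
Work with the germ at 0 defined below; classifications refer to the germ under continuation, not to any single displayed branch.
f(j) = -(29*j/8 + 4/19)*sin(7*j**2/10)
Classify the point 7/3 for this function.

There is no denominator, hence no pole anywhere.
The factor -sin(7*j**2/10) is entire.
So the germ continues analytically to 7/3.

The point is a regular point.


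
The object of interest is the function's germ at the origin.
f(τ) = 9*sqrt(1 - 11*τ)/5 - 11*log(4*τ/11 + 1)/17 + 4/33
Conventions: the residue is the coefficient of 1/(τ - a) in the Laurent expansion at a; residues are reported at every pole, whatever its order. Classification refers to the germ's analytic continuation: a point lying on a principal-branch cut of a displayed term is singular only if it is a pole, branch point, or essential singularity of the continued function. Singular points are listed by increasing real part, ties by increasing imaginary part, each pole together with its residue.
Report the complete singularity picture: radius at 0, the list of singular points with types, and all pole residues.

Radius of convergence at 0: 1/11.
At -11/4: a logarithmic branch point.
At 1/11: an algebraic (square-root) branch point.

Branch term (9/5)*sqrt(1 - τ/(1/11)): its argument vanishes at τ = 1/11, a square-root branch point, modulus 1/11.
Branch term (-11/17)*log(1 - τ/(-11/4)): its argument vanishes at τ = -11/4, a logarithmic branch point, modulus 11/4.
The radius of convergence is the smallest modulus among the singular points: 1/11.
List the singular points by increasing real part (a conjugate pair: the negative imaginary part first).


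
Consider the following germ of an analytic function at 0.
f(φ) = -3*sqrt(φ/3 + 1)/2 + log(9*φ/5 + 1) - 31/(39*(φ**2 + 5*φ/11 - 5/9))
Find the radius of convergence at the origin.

The radius of convergence is -5/22 + (23/66)*sqrt(5).

Denominator factor (φ**2 + 5*φ/11 - 5/9): discriminant 2645/1089, real irrational roots -5/22 + (23/66)*sqrt(5) and -5/22 - (23/66)*sqrt(5); poles of order 1, moduli -5/22 + (23/66)*sqrt(5) and 5/22 + (23/66)*sqrt(5).
Branch term (-3/2)*sqrt(1 - φ/(-3)): its argument vanishes at φ = -3, a square-root branch point, modulus 3.
Branch term (1)*log(1 - φ/(-5/9)): its argument vanishes at φ = -5/9, a logarithmic branch point, modulus 5/9.
The radius of convergence is the smallest modulus among the singular points: -5/22 + (23/66)*sqrt(5).


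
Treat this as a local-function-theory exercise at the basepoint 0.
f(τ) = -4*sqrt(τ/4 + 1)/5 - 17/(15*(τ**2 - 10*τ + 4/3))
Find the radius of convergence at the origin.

Denominator factor (τ**2 - 10*τ + 4/3): discriminant 284/3, real irrational roots 5 + (1/3)*sqrt(213) and 5 - (1/3)*sqrt(213); poles of order 1, moduli 5 + (1/3)*sqrt(213) and 5 - (1/3)*sqrt(213).
Branch term (-4/5)*sqrt(1 - τ/(-4)): its argument vanishes at τ = -4, a square-root branch point, modulus 4.
The radius of convergence is the smallest modulus among the singular points: 5 - (1/3)*sqrt(213).

The radius of convergence is 5 - (1/3)*sqrt(213).


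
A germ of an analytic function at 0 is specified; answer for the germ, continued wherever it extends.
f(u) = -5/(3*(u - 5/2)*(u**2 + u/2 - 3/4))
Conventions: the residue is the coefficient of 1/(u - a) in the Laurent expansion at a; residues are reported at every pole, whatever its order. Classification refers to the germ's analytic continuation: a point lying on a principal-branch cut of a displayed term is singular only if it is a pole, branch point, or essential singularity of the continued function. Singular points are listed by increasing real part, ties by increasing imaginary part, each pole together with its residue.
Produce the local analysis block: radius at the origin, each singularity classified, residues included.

Radius of convergence at 0: -1/4 + (1/4)*sqrt(13).
At -1/4 - (1/4)*sqrt(13): a pole of order 1; residue 10/81 - (110/1053)*sqrt(13).
At -1/4 + (1/4)*sqrt(13): a pole of order 1; residue 10/81 + (110/1053)*sqrt(13).
At 5/2: a pole of order 1; residue -20/81.

Denominator factor (u**2 + u/2 - 3/4): discriminant 13/4, real irrational roots -1/4 + (1/4)*sqrt(13) and -1/4 - (1/4)*sqrt(13); poles of order 1, moduli -1/4 + (1/4)*sqrt(13) and 1/4 + (1/4)*sqrt(13).
Denominator factor (u - 5/2): pole of order 1 at 5/2, modulus 5/2.
The radius of convergence is the smallest modulus among the singular points: -1/4 + (1/4)*sqrt(13).
The factor u**2 + u/2 - 3/4 splits as (u - a)(u - a') with a = -1/4 - (1/4)*sqrt(13), a' = -1/4 + (1/4)*sqrt(13). At the order-1 pole a set g(u) = (u - a)*f(u) = [-5/(3*(u - 5/2))] / (u - a').
Simple pole: residue = g(a) at a = -1/4 - (1/4)*sqrt(13), which is 10/81 - (110/1053)*sqrt(13).
The factor u**2 + u/2 - 3/4 splits as (u - a)(u - a') with a = -1/4 + (1/4)*sqrt(13), a' = -1/4 - (1/4)*sqrt(13). At the order-1 pole a set g(u) = (u - a)*f(u) = [-5/(3*(u - 5/2))] / (u - a').
Simple pole: residue = g(a) at a = -1/4 + (1/4)*sqrt(13), which is 10/81 + (110/1053)*sqrt(13).
At the order-1 pole 5/2 set g(u) = (u - (5/2))*f(u) = -5/(3*(u**2 + u/2 - 3/4)).
Simple pole: residue = g(a) at a = 5/2, which is -20/81.
List the singular points by increasing real part (a conjugate pair: the negative imaginary part first).


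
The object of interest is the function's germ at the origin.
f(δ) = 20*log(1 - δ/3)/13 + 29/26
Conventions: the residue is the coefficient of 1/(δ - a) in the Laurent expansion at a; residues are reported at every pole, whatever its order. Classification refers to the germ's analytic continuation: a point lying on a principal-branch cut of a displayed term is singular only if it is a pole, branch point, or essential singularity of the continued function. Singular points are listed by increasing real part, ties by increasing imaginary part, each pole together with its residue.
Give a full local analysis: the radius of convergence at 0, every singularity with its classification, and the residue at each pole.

Radius of convergence at 0: 3.
At 3: a logarithmic branch point.

Branch term (20/13)*log(1 - δ/(3)): its argument vanishes at δ = 3, a logarithmic branch point, modulus 3.
The radius of convergence is the smallest modulus among the singular points: 3.
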